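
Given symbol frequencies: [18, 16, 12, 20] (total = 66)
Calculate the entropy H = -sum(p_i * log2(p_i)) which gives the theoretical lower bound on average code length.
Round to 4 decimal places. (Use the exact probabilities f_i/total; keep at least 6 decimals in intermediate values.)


Per-symbol terms -p_i * log2(p_i) with p_i = f_i/66:
  p = 18/66 = 0.272727: log2(p) = -1.874469, -p*log2(p) = 0.511219
  p = 16/66 = 0.242424: log2(p) = -2.044394, -p*log2(p) = 0.495611
  p = 12/66 = 0.181818: log2(p) = -2.459432, -p*log2(p) = 0.447169
  p = 20/66 = 0.303030: log2(p) = -1.722466, -p*log2(p) = 0.521959
H = 0.511219 + 0.495611 + 0.447169 + 0.521959 = 1.975958

H = 1.976 bits/symbol


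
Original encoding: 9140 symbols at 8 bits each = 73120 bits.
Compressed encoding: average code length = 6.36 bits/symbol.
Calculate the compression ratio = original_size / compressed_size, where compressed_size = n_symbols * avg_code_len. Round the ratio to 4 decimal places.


original_size = n_symbols * orig_bits = 9140 * 8 = 73120 bits
compressed_size = n_symbols * avg_code_len = 9140 * 6.36 = 58130.4 bits
ratio = original_size / compressed_size = 73120 / 58130.4 = 1.2579

Compression ratio = 1.2579


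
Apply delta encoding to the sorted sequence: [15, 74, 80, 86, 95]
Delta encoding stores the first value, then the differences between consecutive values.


First value: 15
Deltas:
  74 - 15 = 59
  80 - 74 = 6
  86 - 80 = 6
  95 - 86 = 9


Delta encoded: [15, 59, 6, 6, 9]


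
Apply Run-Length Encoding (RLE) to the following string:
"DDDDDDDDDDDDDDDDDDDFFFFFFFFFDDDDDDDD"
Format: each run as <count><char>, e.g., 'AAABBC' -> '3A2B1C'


Scanning runs left to right:
  i=0: run of 'D' x 19 -> '19D'
  i=19: run of 'F' x 9 -> '9F'
  i=28: run of 'D' x 8 -> '8D'

RLE = 19D9F8D


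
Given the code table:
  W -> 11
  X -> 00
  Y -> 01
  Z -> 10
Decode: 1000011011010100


Decoding:
10 -> Z
00 -> X
01 -> Y
10 -> Z
11 -> W
01 -> Y
01 -> Y
00 -> X


Result: ZXYZWYYX


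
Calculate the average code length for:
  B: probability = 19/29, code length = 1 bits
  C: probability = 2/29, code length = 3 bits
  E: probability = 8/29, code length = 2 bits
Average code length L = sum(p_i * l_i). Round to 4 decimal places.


Weighted contributions p_i * l_i:
  B: (19/29) * 1 = 19/29
  C: (2/29) * 3 = 6/29
  E: (8/29) * 2 = 16/29
Sum = (19 + 6 + 16)/29 = 41/29

L = 41/29 = 1.4138 bits/symbol


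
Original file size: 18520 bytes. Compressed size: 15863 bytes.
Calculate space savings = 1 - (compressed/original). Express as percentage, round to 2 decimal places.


ratio = compressed/original = 15863/18520 = 0.856533
savings = 1 - ratio = 1 - 0.856533 = 0.143467
as a percentage: 0.143467 * 100 = 14.35%

Space savings = 1 - 15863/18520 = 14.35%


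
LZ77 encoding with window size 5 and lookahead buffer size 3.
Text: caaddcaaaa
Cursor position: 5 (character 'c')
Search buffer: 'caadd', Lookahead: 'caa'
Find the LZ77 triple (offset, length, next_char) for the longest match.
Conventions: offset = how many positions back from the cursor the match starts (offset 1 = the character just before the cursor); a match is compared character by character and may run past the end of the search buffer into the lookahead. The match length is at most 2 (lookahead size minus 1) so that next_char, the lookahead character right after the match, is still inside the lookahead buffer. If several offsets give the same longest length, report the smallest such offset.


Try each offset into the search buffer:
  offset=1 (pos 4, char 'd'): match length 0
  offset=2 (pos 3, char 'd'): match length 0
  offset=3 (pos 2, char 'a'): match length 0
  offset=4 (pos 1, char 'a'): match length 0
  offset=5 (pos 0, char 'c'): match length 2
Longest match has length 2 at offset 5.
next_char = character at position 5 + 2 = 7 -> 'a'

Best match: offset=5, length=2 (matching 'ca' starting at position 0)
LZ77 triple: (5, 2, 'a')


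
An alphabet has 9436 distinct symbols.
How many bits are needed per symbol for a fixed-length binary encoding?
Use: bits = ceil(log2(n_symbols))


log2(9436) = 13.204
Bracket: 2^13 = 8192 < 9436 <= 2^14 = 16384
So ceil(log2(9436)) = 14

bits = ceil(log2(9436)) = ceil(13.204) = 14 bits


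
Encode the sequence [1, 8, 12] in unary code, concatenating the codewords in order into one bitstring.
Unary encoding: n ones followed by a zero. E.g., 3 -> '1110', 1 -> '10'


Encode each number as n ones followed by a terminating 0:
  1 -> 10 (2 bits)
  8 -> 111111110 (9 bits)
  12 -> 1111111111110 (13 bits)
Total length = 2 + 9 + 13 = 24 bits.

Unary([1, 8, 12]) = 101111111101111111111110 (24 bits)


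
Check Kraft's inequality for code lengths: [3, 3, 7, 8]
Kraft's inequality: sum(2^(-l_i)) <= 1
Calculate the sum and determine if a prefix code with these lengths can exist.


Sum = 2^(-3) + 2^(-3) + 2^(-7) + 2^(-8)
    = 0.125 + 0.125 + 0.0078125 + 0.00390625
    = 67/256 = 0.26171875
Since 0.26171875 <= 1, Kraft's inequality IS satisfied.
A prefix code with these lengths CAN exist.

Kraft sum = 0.26171875. Satisfied.


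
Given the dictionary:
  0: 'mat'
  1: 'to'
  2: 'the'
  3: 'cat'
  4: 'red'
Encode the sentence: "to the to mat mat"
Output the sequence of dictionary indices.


Look up each word in the dictionary:
  'to' -> 1
  'the' -> 2
  'to' -> 1
  'mat' -> 0
  'mat' -> 0

Encoded: [1, 2, 1, 0, 0]


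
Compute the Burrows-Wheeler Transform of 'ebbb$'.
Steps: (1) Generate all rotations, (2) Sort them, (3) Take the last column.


Rotations (sorted):
  0: $ebbb -> last char: b
  1: b$ebb -> last char: b
  2: bb$eb -> last char: b
  3: bbb$e -> last char: e
  4: ebbb$ -> last char: $


BWT = bbbe$


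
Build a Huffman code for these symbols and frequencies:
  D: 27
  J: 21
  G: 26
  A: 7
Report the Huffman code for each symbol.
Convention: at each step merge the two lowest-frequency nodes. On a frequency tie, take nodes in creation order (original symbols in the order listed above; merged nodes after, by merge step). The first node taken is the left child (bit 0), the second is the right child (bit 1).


Huffman tree construction:
Step 1: Merge A(7) + J(21) = 28
Step 2: Merge G(26) + D(27) = 53
Step 3: Merge (A+J)(28) + (G+D)(53) = 81
Read each symbol's code off the tree from the root (left child = 0, right child = 1).

Codes:
  D: 11 (length 2)
  J: 01 (length 2)
  G: 10 (length 2)
  A: 00 (length 2)
Average code length: 162/81 = 2.0000 bits/symbol


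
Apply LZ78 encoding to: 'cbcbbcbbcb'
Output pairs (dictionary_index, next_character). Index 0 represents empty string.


LZ78 encoding steps:
Dictionary: {0: ''}
Step 1: w='' (idx 0), next='c' -> output (0, 'c'), add 'c' as idx 1
Step 2: w='' (idx 0), next='b' -> output (0, 'b'), add 'b' as idx 2
Step 3: w='c' (idx 1), next='b' -> output (1, 'b'), add 'cb' as idx 3
Step 4: w='b' (idx 2), next='c' -> output (2, 'c'), add 'bc' as idx 4
Step 5: w='b' (idx 2), next='b' -> output (2, 'b'), add 'bb' as idx 5
Step 6: w='cb' (idx 3), end of input -> output (3, '')


Encoded: [(0, 'c'), (0, 'b'), (1, 'b'), (2, 'c'), (2, 'b'), (3, '')]


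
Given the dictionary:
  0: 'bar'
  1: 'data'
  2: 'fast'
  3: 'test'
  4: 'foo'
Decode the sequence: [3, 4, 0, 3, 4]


Look up each index in the dictionary:
  3 -> 'test'
  4 -> 'foo'
  0 -> 'bar'
  3 -> 'test'
  4 -> 'foo'

Decoded: "test foo bar test foo"


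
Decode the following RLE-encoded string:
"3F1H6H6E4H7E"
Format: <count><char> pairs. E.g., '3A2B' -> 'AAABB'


Expanding each <count><char> pair:
  3F -> 'FFF'
  1H -> 'H'
  6H -> 'HHHHHH'
  6E -> 'EEEEEE'
  4H -> 'HHHH'
  7E -> 'EEEEEEE'

Decoded = FFFHHHHHHHEEEEEEHHHHEEEEEEE


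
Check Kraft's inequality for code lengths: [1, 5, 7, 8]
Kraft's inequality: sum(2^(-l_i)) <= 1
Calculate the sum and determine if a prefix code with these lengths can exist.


Sum = 2^(-1) + 2^(-5) + 2^(-7) + 2^(-8)
    = 0.5 + 0.03125 + 0.0078125 + 0.00390625
    = 139/256 = 0.54296875
Since 0.54296875 <= 1, Kraft's inequality IS satisfied.
A prefix code with these lengths CAN exist.

Kraft sum = 0.54296875. Satisfied.


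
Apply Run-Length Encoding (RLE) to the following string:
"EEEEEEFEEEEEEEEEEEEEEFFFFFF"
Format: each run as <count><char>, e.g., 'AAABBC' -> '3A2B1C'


Scanning runs left to right:
  i=0: run of 'E' x 6 -> '6E'
  i=6: run of 'F' x 1 -> '1F'
  i=7: run of 'E' x 14 -> '14E'
  i=21: run of 'F' x 6 -> '6F'

RLE = 6E1F14E6F


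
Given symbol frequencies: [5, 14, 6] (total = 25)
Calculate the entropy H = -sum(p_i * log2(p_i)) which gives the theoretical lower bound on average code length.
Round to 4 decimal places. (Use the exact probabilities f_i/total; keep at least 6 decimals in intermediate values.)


Per-symbol terms -p_i * log2(p_i) with p_i = f_i/25:
  p = 5/25 = 0.200000: log2(p) = -2.321928, -p*log2(p) = 0.464386
  p = 14/25 = 0.560000: log2(p) = -0.836501, -p*log2(p) = 0.468441
  p = 6/25 = 0.240000: log2(p) = -2.058894, -p*log2(p) = 0.494134
H = 0.464386 + 0.468441 + 0.494134 = 1.426961

H = 1.427 bits/symbol


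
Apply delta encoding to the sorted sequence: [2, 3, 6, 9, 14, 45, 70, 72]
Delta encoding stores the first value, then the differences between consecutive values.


First value: 2
Deltas:
  3 - 2 = 1
  6 - 3 = 3
  9 - 6 = 3
  14 - 9 = 5
  45 - 14 = 31
  70 - 45 = 25
  72 - 70 = 2


Delta encoded: [2, 1, 3, 3, 5, 31, 25, 2]


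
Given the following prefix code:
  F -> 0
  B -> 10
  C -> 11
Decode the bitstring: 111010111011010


Decoding step by step:
Bits 11 -> C
Bits 10 -> B
Bits 10 -> B
Bits 11 -> C
Bits 10 -> B
Bits 11 -> C
Bits 0 -> F
Bits 10 -> B


Decoded message: CBBCBCFB


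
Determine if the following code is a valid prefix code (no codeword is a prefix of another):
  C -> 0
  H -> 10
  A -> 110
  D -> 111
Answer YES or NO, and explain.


Checking each pair (does one codeword prefix another?):
  C='0' vs H='10': no prefix
  C='0' vs A='110': no prefix
  C='0' vs D='111': no prefix
  H='10' vs C='0': no prefix
  H='10' vs A='110': no prefix
  H='10' vs D='111': no prefix
  A='110' vs C='0': no prefix
  A='110' vs H='10': no prefix
  A='110' vs D='111': no prefix
  D='111' vs C='0': no prefix
  D='111' vs H='10': no prefix
  D='111' vs A='110': no prefix
No violation found over all pairs.

YES -- this is a valid prefix code. No codeword is a prefix of any other codeword.


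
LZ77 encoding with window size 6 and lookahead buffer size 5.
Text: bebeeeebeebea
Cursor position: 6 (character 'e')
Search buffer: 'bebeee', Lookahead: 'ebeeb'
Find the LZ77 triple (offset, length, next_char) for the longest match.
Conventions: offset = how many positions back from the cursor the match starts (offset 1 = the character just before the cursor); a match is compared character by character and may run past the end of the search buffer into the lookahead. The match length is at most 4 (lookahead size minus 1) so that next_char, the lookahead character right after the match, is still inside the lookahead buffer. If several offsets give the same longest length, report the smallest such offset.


Try each offset into the search buffer:
  offset=1 (pos 5, char 'e'): match length 1
  offset=2 (pos 4, char 'e'): match length 1
  offset=3 (pos 3, char 'e'): match length 1
  offset=4 (pos 2, char 'b'): match length 0
  offset=5 (pos 1, char 'e'): match length 4
  offset=6 (pos 0, char 'b'): match length 0
Longest match has length 4 at offset 5.
next_char = character at position 6 + 4 = 10 -> 'b'

Best match: offset=5, length=4 (matching 'ebee' starting at position 1)
LZ77 triple: (5, 4, 'b')


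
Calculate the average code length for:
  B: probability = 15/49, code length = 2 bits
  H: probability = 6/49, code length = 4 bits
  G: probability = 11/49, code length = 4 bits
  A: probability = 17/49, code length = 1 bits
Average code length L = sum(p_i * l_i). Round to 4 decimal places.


Weighted contributions p_i * l_i:
  B: (15/49) * 2 = 30/49
  H: (6/49) * 4 = 24/49
  G: (11/49) * 4 = 44/49
  A: (17/49) * 1 = 17/49
Sum = (30 + 24 + 44 + 17)/49 = 115/49

L = 115/49 = 2.3469 bits/symbol


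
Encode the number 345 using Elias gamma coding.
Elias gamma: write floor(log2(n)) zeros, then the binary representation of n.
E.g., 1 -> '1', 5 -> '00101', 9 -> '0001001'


num_bits = floor(log2(345)) + 1 = 9
leading_zeros = num_bits - 1 = 8
binary(345) = 101011001

Elias gamma(345) = '00000000' + '101011001' = 00000000101011001 (17 bits)


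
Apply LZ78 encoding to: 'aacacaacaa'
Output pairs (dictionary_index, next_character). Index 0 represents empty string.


LZ78 encoding steps:
Dictionary: {0: ''}
Step 1: w='' (idx 0), next='a' -> output (0, 'a'), add 'a' as idx 1
Step 2: w='a' (idx 1), next='c' -> output (1, 'c'), add 'ac' as idx 2
Step 3: w='ac' (idx 2), next='a' -> output (2, 'a'), add 'aca' as idx 3
Step 4: w='aca' (idx 3), next='a' -> output (3, 'a'), add 'acaa' as idx 4


Encoded: [(0, 'a'), (1, 'c'), (2, 'a'), (3, 'a')]


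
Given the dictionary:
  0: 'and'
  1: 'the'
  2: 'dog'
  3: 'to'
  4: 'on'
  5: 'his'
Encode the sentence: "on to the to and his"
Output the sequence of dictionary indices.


Look up each word in the dictionary:
  'on' -> 4
  'to' -> 3
  'the' -> 1
  'to' -> 3
  'and' -> 0
  'his' -> 5

Encoded: [4, 3, 1, 3, 0, 5]


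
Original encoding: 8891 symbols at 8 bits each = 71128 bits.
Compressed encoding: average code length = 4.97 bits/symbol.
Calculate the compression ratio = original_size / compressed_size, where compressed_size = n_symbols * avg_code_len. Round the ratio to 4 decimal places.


original_size = n_symbols * orig_bits = 8891 * 8 = 71128 bits
compressed_size = n_symbols * avg_code_len = 8891 * 4.97 = 44188.27 bits
ratio = original_size / compressed_size = 71128 / 44188.27 = 1.6097

Compression ratio = 1.6097


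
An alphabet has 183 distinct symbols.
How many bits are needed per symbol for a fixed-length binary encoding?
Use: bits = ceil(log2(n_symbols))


log2(183) = 7.5157
Bracket: 2^7 = 128 < 183 <= 2^8 = 256
So ceil(log2(183)) = 8

bits = ceil(log2(183)) = ceil(7.5157) = 8 bits


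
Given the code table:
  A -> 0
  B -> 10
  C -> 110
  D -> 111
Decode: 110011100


Decoding:
110 -> C
0 -> A
111 -> D
0 -> A
0 -> A


Result: CADAA


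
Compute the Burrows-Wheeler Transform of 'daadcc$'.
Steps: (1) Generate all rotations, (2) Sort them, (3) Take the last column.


Rotations (sorted):
  0: $daadcc -> last char: c
  1: aadcc$d -> last char: d
  2: adcc$da -> last char: a
  3: c$daadc -> last char: c
  4: cc$daad -> last char: d
  5: daadcc$ -> last char: $
  6: dcc$daa -> last char: a


BWT = cdacd$a


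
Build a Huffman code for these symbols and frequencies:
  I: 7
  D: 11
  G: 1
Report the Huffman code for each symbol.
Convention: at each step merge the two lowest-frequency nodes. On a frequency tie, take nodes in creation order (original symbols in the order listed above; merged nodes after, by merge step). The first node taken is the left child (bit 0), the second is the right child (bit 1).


Huffman tree construction:
Step 1: Merge G(1) + I(7) = 8
Step 2: Merge (G+I)(8) + D(11) = 19
Read each symbol's code off the tree from the root (left child = 0, right child = 1).

Codes:
  I: 01 (length 2)
  D: 1 (length 1)
  G: 00 (length 2)
Average code length: 27/19 = 1.4211 bits/symbol


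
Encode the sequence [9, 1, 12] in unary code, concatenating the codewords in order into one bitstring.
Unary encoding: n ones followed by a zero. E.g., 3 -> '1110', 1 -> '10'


Encode each number as n ones followed by a terminating 0:
  9 -> 1111111110 (10 bits)
  1 -> 10 (2 bits)
  12 -> 1111111111110 (13 bits)
Total length = 10 + 2 + 13 = 25 bits.

Unary([9, 1, 12]) = 1111111110101111111111110 (25 bits)


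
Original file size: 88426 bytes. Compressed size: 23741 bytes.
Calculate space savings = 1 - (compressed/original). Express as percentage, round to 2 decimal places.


ratio = compressed/original = 23741/88426 = 0.268484
savings = 1 - ratio = 1 - 0.268484 = 0.731516
as a percentage: 0.731516 * 100 = 73.15%

Space savings = 1 - 23741/88426 = 73.15%


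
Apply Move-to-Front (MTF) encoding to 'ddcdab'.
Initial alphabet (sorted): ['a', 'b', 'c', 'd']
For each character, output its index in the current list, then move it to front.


MTF encoding:
'd': index 3 in ['a', 'b', 'c', 'd'] -> ['d', 'a', 'b', 'c']
'd': index 0 in ['d', 'a', 'b', 'c'] -> ['d', 'a', 'b', 'c']
'c': index 3 in ['d', 'a', 'b', 'c'] -> ['c', 'd', 'a', 'b']
'd': index 1 in ['c', 'd', 'a', 'b'] -> ['d', 'c', 'a', 'b']
'a': index 2 in ['d', 'c', 'a', 'b'] -> ['a', 'd', 'c', 'b']
'b': index 3 in ['a', 'd', 'c', 'b'] -> ['b', 'a', 'd', 'c']


Output: [3, 0, 3, 1, 2, 3]


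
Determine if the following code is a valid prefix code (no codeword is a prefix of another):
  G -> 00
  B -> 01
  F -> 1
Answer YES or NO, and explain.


Checking each pair (does one codeword prefix another?):
  G='00' vs B='01': no prefix
  G='00' vs F='1': no prefix
  B='01' vs G='00': no prefix
  B='01' vs F='1': no prefix
  F='1' vs G='00': no prefix
  F='1' vs B='01': no prefix
No violation found over all pairs.

YES -- this is a valid prefix code. No codeword is a prefix of any other codeword.


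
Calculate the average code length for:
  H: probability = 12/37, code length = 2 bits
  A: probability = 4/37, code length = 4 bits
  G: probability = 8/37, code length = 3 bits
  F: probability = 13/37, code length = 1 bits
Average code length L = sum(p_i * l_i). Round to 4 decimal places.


Weighted contributions p_i * l_i:
  H: (12/37) * 2 = 24/37
  A: (4/37) * 4 = 16/37
  G: (8/37) * 3 = 24/37
  F: (13/37) * 1 = 13/37
Sum = (24 + 16 + 24 + 13)/37 = 77/37

L = 77/37 = 2.0811 bits/symbol


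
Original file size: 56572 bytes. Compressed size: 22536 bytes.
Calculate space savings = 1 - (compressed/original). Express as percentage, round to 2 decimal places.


ratio = compressed/original = 22536/56572 = 0.39836
savings = 1 - ratio = 1 - 0.39836 = 0.60164
as a percentage: 0.60164 * 100 = 60.16%

Space savings = 1 - 22536/56572 = 60.16%


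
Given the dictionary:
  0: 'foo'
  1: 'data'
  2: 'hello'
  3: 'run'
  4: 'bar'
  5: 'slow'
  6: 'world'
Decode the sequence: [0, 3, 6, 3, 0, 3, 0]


Look up each index in the dictionary:
  0 -> 'foo'
  3 -> 'run'
  6 -> 'world'
  3 -> 'run'
  0 -> 'foo'
  3 -> 'run'
  0 -> 'foo'

Decoded: "foo run world run foo run foo"


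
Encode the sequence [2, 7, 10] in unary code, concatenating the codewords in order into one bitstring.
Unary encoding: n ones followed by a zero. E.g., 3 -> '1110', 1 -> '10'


Encode each number as n ones followed by a terminating 0:
  2 -> 110 (3 bits)
  7 -> 11111110 (8 bits)
  10 -> 11111111110 (11 bits)
Total length = 3 + 8 + 11 = 22 bits.

Unary([2, 7, 10]) = 1101111111011111111110 (22 bits)


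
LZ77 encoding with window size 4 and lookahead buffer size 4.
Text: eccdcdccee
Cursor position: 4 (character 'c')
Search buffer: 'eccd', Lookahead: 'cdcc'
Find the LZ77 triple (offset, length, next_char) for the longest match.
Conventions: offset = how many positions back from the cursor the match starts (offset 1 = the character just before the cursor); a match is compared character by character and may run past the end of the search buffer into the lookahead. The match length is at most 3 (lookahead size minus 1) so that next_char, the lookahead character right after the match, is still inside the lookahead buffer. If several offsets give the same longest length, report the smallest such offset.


Try each offset into the search buffer:
  offset=1 (pos 3, char 'd'): match length 0
  offset=2 (pos 2, char 'c'): match length 3
  offset=3 (pos 1, char 'c'): match length 1
  offset=4 (pos 0, char 'e'): match length 0
Longest match has length 3 at offset 2.
next_char = character at position 4 + 3 = 7 -> 'c'

Best match: offset=2, length=3 (matching 'cdc' starting at position 2)
LZ77 triple: (2, 3, 'c')


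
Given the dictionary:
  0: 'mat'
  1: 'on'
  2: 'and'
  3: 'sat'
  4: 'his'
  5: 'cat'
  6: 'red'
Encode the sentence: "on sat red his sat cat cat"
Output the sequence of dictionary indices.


Look up each word in the dictionary:
  'on' -> 1
  'sat' -> 3
  'red' -> 6
  'his' -> 4
  'sat' -> 3
  'cat' -> 5
  'cat' -> 5

Encoded: [1, 3, 6, 4, 3, 5, 5]


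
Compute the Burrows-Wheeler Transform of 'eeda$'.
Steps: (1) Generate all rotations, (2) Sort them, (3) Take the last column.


Rotations (sorted):
  0: $eeda -> last char: a
  1: a$eed -> last char: d
  2: da$ee -> last char: e
  3: eda$e -> last char: e
  4: eeda$ -> last char: $


BWT = adee$


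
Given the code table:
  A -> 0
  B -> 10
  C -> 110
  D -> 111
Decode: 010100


Decoding:
0 -> A
10 -> B
10 -> B
0 -> A


Result: ABBA


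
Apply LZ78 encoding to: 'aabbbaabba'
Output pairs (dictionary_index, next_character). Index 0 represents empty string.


LZ78 encoding steps:
Dictionary: {0: ''}
Step 1: w='' (idx 0), next='a' -> output (0, 'a'), add 'a' as idx 1
Step 2: w='a' (idx 1), next='b' -> output (1, 'b'), add 'ab' as idx 2
Step 3: w='' (idx 0), next='b' -> output (0, 'b'), add 'b' as idx 3
Step 4: w='b' (idx 3), next='a' -> output (3, 'a'), add 'ba' as idx 4
Step 5: w='ab' (idx 2), next='b' -> output (2, 'b'), add 'abb' as idx 5
Step 6: w='a' (idx 1), end of input -> output (1, '')


Encoded: [(0, 'a'), (1, 'b'), (0, 'b'), (3, 'a'), (2, 'b'), (1, '')]


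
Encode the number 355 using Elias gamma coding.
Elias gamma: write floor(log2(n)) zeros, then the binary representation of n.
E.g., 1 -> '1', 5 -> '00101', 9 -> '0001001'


num_bits = floor(log2(355)) + 1 = 9
leading_zeros = num_bits - 1 = 8
binary(355) = 101100011

Elias gamma(355) = '00000000' + '101100011' = 00000000101100011 (17 bits)


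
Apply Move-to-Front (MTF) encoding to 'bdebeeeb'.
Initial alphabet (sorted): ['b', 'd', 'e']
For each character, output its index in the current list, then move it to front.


MTF encoding:
'b': index 0 in ['b', 'd', 'e'] -> ['b', 'd', 'e']
'd': index 1 in ['b', 'd', 'e'] -> ['d', 'b', 'e']
'e': index 2 in ['d', 'b', 'e'] -> ['e', 'd', 'b']
'b': index 2 in ['e', 'd', 'b'] -> ['b', 'e', 'd']
'e': index 1 in ['b', 'e', 'd'] -> ['e', 'b', 'd']
'e': index 0 in ['e', 'b', 'd'] -> ['e', 'b', 'd']
'e': index 0 in ['e', 'b', 'd'] -> ['e', 'b', 'd']
'b': index 1 in ['e', 'b', 'd'] -> ['b', 'e', 'd']


Output: [0, 1, 2, 2, 1, 0, 0, 1]


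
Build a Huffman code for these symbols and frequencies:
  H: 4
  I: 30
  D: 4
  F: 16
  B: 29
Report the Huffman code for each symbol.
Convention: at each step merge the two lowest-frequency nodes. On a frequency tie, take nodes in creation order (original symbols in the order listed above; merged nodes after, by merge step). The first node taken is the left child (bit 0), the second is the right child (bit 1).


Huffman tree construction:
Step 1: Merge H(4) + D(4) = 8
Step 2: Merge (H+D)(8) + F(16) = 24
Step 3: Merge ((H+D)+F)(24) + B(29) = 53
Step 4: Merge I(30) + (((H+D)+F)+B)(53) = 83
Read each symbol's code off the tree from the root (left child = 0, right child = 1).

Codes:
  H: 1000 (length 4)
  I: 0 (length 1)
  D: 1001 (length 4)
  F: 101 (length 3)
  B: 11 (length 2)
Average code length: 168/83 = 2.0241 bits/symbol


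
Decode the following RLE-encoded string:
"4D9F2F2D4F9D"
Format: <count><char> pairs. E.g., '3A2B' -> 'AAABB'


Expanding each <count><char> pair:
  4D -> 'DDDD'
  9F -> 'FFFFFFFFF'
  2F -> 'FF'
  2D -> 'DD'
  4F -> 'FFFF'
  9D -> 'DDDDDDDDD'

Decoded = DDDDFFFFFFFFFFFDDFFFFDDDDDDDDD


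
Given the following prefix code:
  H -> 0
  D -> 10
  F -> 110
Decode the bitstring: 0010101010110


Decoding step by step:
Bits 0 -> H
Bits 0 -> H
Bits 10 -> D
Bits 10 -> D
Bits 10 -> D
Bits 10 -> D
Bits 110 -> F


Decoded message: HHDDDDF


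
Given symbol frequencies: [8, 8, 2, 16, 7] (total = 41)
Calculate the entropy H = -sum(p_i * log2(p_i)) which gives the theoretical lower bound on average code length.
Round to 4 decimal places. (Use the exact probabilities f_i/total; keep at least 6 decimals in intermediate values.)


Per-symbol terms -p_i * log2(p_i) with p_i = f_i/41:
  p = 8/41 = 0.195122: log2(p) = -2.357552, -p*log2(p) = 0.460010
  p = 8/41 = 0.195122: log2(p) = -2.357552, -p*log2(p) = 0.460010
  p = 2/41 = 0.048780: log2(p) = -4.357552, -p*log2(p) = 0.212564
  p = 16/41 = 0.390244: log2(p) = -1.357552, -p*log2(p) = 0.529776
  p = 7/41 = 0.170732: log2(p) = -2.550197, -p*log2(p) = 0.435400
H = 0.460010 + 0.460010 + 0.212564 + 0.529776 + 0.435400 = 2.097760

H = 2.0978 bits/symbol


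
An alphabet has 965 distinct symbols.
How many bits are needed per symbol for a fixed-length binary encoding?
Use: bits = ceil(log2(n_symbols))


log2(965) = 9.9144
Bracket: 2^9 = 512 < 965 <= 2^10 = 1024
So ceil(log2(965)) = 10

bits = ceil(log2(965)) = ceil(9.9144) = 10 bits


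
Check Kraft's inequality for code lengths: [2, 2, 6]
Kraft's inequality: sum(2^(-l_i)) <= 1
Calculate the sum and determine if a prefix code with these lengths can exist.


Sum = 2^(-2) + 2^(-2) + 2^(-6)
    = 0.25 + 0.25 + 0.015625
    = 33/64 = 0.515625
Since 0.515625 <= 1, Kraft's inequality IS satisfied.
A prefix code with these lengths CAN exist.

Kraft sum = 0.515625. Satisfied.


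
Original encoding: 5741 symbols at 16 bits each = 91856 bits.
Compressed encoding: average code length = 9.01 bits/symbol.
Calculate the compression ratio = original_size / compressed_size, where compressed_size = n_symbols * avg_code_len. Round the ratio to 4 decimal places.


original_size = n_symbols * orig_bits = 5741 * 16 = 91856 bits
compressed_size = n_symbols * avg_code_len = 5741 * 9.01 = 51726.41 bits
ratio = original_size / compressed_size = 91856 / 51726.41 = 1.7758

Compression ratio = 1.7758


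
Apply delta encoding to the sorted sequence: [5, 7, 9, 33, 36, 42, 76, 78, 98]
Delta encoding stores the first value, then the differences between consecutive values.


First value: 5
Deltas:
  7 - 5 = 2
  9 - 7 = 2
  33 - 9 = 24
  36 - 33 = 3
  42 - 36 = 6
  76 - 42 = 34
  78 - 76 = 2
  98 - 78 = 20


Delta encoded: [5, 2, 2, 24, 3, 6, 34, 2, 20]


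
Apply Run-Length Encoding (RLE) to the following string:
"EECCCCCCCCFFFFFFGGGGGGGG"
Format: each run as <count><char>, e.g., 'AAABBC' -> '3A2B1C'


Scanning runs left to right:
  i=0: run of 'E' x 2 -> '2E'
  i=2: run of 'C' x 8 -> '8C'
  i=10: run of 'F' x 6 -> '6F'
  i=16: run of 'G' x 8 -> '8G'

RLE = 2E8C6F8G


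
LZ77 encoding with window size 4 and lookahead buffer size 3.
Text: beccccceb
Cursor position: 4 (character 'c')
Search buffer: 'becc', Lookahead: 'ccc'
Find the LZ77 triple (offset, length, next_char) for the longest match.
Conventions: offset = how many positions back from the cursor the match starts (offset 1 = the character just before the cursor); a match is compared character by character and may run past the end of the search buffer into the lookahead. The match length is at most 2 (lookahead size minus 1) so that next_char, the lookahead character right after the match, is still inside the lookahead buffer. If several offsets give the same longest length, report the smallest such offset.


Try each offset into the search buffer:
  offset=1 (pos 3, char 'c'): match length 2
  offset=2 (pos 2, char 'c'): match length 2
  offset=3 (pos 1, char 'e'): match length 0
  offset=4 (pos 0, char 'b'): match length 0
Longest match has length 2, found at offsets 1, 2; take the smallest, offset 1.
next_char = character at position 4 + 2 = 6 -> 'c'

Best match: offset=1, length=2 (matching 'cc' starting at position 3)
LZ77 triple: (1, 2, 'c')


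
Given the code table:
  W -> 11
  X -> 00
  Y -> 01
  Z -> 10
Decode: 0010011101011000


Decoding:
00 -> X
10 -> Z
01 -> Y
11 -> W
01 -> Y
01 -> Y
10 -> Z
00 -> X


Result: XZYWYYZX


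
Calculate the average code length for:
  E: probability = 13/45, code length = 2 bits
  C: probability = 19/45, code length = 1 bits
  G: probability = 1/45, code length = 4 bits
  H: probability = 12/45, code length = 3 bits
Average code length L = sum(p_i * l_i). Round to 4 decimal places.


Weighted contributions p_i * l_i:
  E: (13/45) * 2 = 26/45
  C: (19/45) * 1 = 19/45
  G: (1/45) * 4 = 4/45
  H: (12/45) * 3 = 36/45
Sum = (26 + 19 + 4 + 36)/45 = 85/45

L = 85/45 = 1.8889 bits/symbol


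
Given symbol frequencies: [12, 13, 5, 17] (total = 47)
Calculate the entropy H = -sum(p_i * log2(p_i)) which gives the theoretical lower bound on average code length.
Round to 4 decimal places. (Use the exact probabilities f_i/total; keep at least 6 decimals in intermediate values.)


Per-symbol terms -p_i * log2(p_i) with p_i = f_i/47:
  p = 12/47 = 0.255319: log2(p) = -1.969626, -p*log2(p) = 0.502883
  p = 13/47 = 0.276596: log2(p) = -1.854149, -p*log2(p) = 0.512850
  p = 5/47 = 0.106383: log2(p) = -3.232661, -p*log2(p) = 0.343900
  p = 17/47 = 0.361702: log2(p) = -1.467126, -p*log2(p) = 0.530663
H = 0.502883 + 0.512850 + 0.343900 + 0.530663 = 1.890296

H = 1.8903 bits/symbol


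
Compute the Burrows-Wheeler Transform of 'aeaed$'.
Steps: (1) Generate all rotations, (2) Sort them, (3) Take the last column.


Rotations (sorted):
  0: $aeaed -> last char: d
  1: aeaed$ -> last char: $
  2: aed$ae -> last char: e
  3: d$aeae -> last char: e
  4: eaed$a -> last char: a
  5: ed$aea -> last char: a


BWT = d$eeaa


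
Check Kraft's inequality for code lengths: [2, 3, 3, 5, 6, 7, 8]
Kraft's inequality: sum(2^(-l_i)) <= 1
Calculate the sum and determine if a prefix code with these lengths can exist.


Sum = 2^(-2) + 2^(-3) + 2^(-3) + 2^(-5) + 2^(-6) + 2^(-7) + 2^(-8)
    = 0.25 + 0.125 + 0.125 + 0.03125 + 0.015625 + 0.0078125 + 0.00390625
    = 143/256 = 0.55859375
Since 0.55859375 <= 1, Kraft's inequality IS satisfied.
A prefix code with these lengths CAN exist.

Kraft sum = 0.55859375. Satisfied.


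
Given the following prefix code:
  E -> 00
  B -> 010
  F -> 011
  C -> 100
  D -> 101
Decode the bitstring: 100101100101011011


Decoding step by step:
Bits 100 -> C
Bits 101 -> D
Bits 100 -> C
Bits 101 -> D
Bits 011 -> F
Bits 011 -> F


Decoded message: CDCDFF


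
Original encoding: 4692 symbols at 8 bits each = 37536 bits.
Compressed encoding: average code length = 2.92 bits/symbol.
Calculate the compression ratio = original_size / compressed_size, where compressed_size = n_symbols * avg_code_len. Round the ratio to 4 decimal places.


original_size = n_symbols * orig_bits = 4692 * 8 = 37536 bits
compressed_size = n_symbols * avg_code_len = 4692 * 2.92 = 13700.64 bits
ratio = original_size / compressed_size = 37536 / 13700.64 = 2.7397

Compression ratio = 2.7397


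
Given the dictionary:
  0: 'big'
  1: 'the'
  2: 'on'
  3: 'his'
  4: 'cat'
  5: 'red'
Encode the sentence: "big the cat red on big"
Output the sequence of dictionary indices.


Look up each word in the dictionary:
  'big' -> 0
  'the' -> 1
  'cat' -> 4
  'red' -> 5
  'on' -> 2
  'big' -> 0

Encoded: [0, 1, 4, 5, 2, 0]


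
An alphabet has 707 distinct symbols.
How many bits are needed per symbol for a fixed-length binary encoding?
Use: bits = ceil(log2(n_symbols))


log2(707) = 9.4656
Bracket: 2^9 = 512 < 707 <= 2^10 = 1024
So ceil(log2(707)) = 10

bits = ceil(log2(707)) = ceil(9.4656) = 10 bits


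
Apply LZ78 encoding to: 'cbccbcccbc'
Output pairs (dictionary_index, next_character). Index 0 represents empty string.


LZ78 encoding steps:
Dictionary: {0: ''}
Step 1: w='' (idx 0), next='c' -> output (0, 'c'), add 'c' as idx 1
Step 2: w='' (idx 0), next='b' -> output (0, 'b'), add 'b' as idx 2
Step 3: w='c' (idx 1), next='c' -> output (1, 'c'), add 'cc' as idx 3
Step 4: w='b' (idx 2), next='c' -> output (2, 'c'), add 'bc' as idx 4
Step 5: w='cc' (idx 3), next='b' -> output (3, 'b'), add 'ccb' as idx 5
Step 6: w='c' (idx 1), end of input -> output (1, '')


Encoded: [(0, 'c'), (0, 'b'), (1, 'c'), (2, 'c'), (3, 'b'), (1, '')]


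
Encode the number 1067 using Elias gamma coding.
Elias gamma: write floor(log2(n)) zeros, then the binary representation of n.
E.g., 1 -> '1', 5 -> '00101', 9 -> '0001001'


num_bits = floor(log2(1067)) + 1 = 11
leading_zeros = num_bits - 1 = 10
binary(1067) = 10000101011

Elias gamma(1067) = '0000000000' + '10000101011' = 000000000010000101011 (21 bits)


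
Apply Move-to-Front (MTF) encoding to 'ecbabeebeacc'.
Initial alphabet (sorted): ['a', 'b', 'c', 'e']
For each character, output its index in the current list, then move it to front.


MTF encoding:
'e': index 3 in ['a', 'b', 'c', 'e'] -> ['e', 'a', 'b', 'c']
'c': index 3 in ['e', 'a', 'b', 'c'] -> ['c', 'e', 'a', 'b']
'b': index 3 in ['c', 'e', 'a', 'b'] -> ['b', 'c', 'e', 'a']
'a': index 3 in ['b', 'c', 'e', 'a'] -> ['a', 'b', 'c', 'e']
'b': index 1 in ['a', 'b', 'c', 'e'] -> ['b', 'a', 'c', 'e']
'e': index 3 in ['b', 'a', 'c', 'e'] -> ['e', 'b', 'a', 'c']
'e': index 0 in ['e', 'b', 'a', 'c'] -> ['e', 'b', 'a', 'c']
'b': index 1 in ['e', 'b', 'a', 'c'] -> ['b', 'e', 'a', 'c']
'e': index 1 in ['b', 'e', 'a', 'c'] -> ['e', 'b', 'a', 'c']
'a': index 2 in ['e', 'b', 'a', 'c'] -> ['a', 'e', 'b', 'c']
'c': index 3 in ['a', 'e', 'b', 'c'] -> ['c', 'a', 'e', 'b']
'c': index 0 in ['c', 'a', 'e', 'b'] -> ['c', 'a', 'e', 'b']


Output: [3, 3, 3, 3, 1, 3, 0, 1, 1, 2, 3, 0]


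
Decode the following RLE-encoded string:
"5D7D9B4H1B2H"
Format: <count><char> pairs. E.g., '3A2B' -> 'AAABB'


Expanding each <count><char> pair:
  5D -> 'DDDDD'
  7D -> 'DDDDDDD'
  9B -> 'BBBBBBBBB'
  4H -> 'HHHH'
  1B -> 'B'
  2H -> 'HH'

Decoded = DDDDDDDDDDDDBBBBBBBBBHHHHBHH


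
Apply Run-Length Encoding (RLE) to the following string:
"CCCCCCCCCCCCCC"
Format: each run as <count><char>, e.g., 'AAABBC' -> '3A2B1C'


Scanning runs left to right:
  i=0: run of 'C' x 14 -> '14C'

RLE = 14C


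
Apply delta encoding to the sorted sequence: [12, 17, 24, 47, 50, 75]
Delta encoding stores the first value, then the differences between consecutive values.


First value: 12
Deltas:
  17 - 12 = 5
  24 - 17 = 7
  47 - 24 = 23
  50 - 47 = 3
  75 - 50 = 25


Delta encoded: [12, 5, 7, 23, 3, 25]


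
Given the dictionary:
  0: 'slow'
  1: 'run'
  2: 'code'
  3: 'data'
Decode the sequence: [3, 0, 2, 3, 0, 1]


Look up each index in the dictionary:
  3 -> 'data'
  0 -> 'slow'
  2 -> 'code'
  3 -> 'data'
  0 -> 'slow'
  1 -> 'run'

Decoded: "data slow code data slow run"


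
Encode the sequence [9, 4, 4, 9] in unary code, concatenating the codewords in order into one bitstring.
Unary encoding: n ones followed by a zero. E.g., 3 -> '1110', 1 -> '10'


Encode each number as n ones followed by a terminating 0:
  9 -> 1111111110 (10 bits)
  4 -> 11110 (5 bits)
  4 -> 11110 (5 bits)
  9 -> 1111111110 (10 bits)
Total length = 10 + 5 + 5 + 10 = 30 bits.

Unary([9, 4, 4, 9]) = 111111111011110111101111111110 (30 bits)


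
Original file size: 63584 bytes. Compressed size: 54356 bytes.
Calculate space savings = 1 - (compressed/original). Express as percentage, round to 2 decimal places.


ratio = compressed/original = 54356/63584 = 0.854869
savings = 1 - ratio = 1 - 0.854869 = 0.145131
as a percentage: 0.145131 * 100 = 14.51%

Space savings = 1 - 54356/63584 = 14.51%


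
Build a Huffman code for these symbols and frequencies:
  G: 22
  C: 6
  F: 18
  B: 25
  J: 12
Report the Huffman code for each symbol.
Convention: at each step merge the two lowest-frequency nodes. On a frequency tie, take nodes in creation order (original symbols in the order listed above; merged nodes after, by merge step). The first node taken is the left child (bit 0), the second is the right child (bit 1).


Huffman tree construction:
Step 1: Merge C(6) + J(12) = 18
Step 2: Merge F(18) + (C+J)(18) = 36
Step 3: Merge G(22) + B(25) = 47
Step 4: Merge (F+(C+J))(36) + (G+B)(47) = 83
Read each symbol's code off the tree from the root (left child = 0, right child = 1).

Codes:
  G: 10 (length 2)
  C: 010 (length 3)
  F: 00 (length 2)
  B: 11 (length 2)
  J: 011 (length 3)
Average code length: 184/83 = 2.2169 bits/symbol


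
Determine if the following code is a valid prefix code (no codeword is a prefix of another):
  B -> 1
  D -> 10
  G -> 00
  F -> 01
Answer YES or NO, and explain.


Checking each pair (does one codeword prefix another?):
  B='1' vs D='10': prefix -- VIOLATION

NO -- this is NOT a valid prefix code. B (1) is a prefix of D (10).


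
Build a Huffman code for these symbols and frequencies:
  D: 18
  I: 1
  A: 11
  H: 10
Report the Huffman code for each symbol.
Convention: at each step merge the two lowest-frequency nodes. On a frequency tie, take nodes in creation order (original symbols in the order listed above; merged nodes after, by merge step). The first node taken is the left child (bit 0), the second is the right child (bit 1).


Huffman tree construction:
Step 1: Merge I(1) + H(10) = 11
Step 2: Merge A(11) + (I+H)(11) = 22
Step 3: Merge D(18) + (A+(I+H))(22) = 40
Read each symbol's code off the tree from the root (left child = 0, right child = 1).

Codes:
  D: 0 (length 1)
  I: 110 (length 3)
  A: 10 (length 2)
  H: 111 (length 3)
Average code length: 73/40 = 1.8250 bits/symbol


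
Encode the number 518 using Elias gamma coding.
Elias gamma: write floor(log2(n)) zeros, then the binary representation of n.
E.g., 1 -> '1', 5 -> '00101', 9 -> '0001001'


num_bits = floor(log2(518)) + 1 = 10
leading_zeros = num_bits - 1 = 9
binary(518) = 1000000110

Elias gamma(518) = '000000000' + '1000000110' = 0000000001000000110 (19 bits)


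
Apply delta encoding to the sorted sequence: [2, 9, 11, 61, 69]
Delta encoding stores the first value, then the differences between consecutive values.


First value: 2
Deltas:
  9 - 2 = 7
  11 - 9 = 2
  61 - 11 = 50
  69 - 61 = 8


Delta encoded: [2, 7, 2, 50, 8]


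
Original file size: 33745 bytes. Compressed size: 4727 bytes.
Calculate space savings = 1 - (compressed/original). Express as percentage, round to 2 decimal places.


ratio = compressed/original = 4727/33745 = 0.14008
savings = 1 - ratio = 1 - 0.14008 = 0.85992
as a percentage: 0.85992 * 100 = 85.99%

Space savings = 1 - 4727/33745 = 85.99%


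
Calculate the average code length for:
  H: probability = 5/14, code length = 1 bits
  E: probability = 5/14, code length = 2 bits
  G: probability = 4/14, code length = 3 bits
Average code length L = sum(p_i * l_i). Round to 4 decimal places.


Weighted contributions p_i * l_i:
  H: (5/14) * 1 = 5/14
  E: (5/14) * 2 = 10/14
  G: (4/14) * 3 = 12/14
Sum = (5 + 10 + 12)/14 = 27/14

L = 27/14 = 1.9286 bits/symbol


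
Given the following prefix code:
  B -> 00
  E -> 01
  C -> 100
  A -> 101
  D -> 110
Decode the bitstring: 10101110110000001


Decoding step by step:
Bits 101 -> A
Bits 01 -> E
Bits 110 -> D
Bits 110 -> D
Bits 00 -> B
Bits 00 -> B
Bits 01 -> E


Decoded message: AEDDBBE


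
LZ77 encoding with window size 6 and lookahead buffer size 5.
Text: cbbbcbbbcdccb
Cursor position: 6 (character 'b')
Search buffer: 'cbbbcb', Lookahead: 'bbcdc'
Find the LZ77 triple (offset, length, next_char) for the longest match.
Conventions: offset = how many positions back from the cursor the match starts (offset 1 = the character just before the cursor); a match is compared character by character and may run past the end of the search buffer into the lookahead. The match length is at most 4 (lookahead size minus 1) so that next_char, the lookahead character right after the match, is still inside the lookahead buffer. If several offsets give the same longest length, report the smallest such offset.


Try each offset into the search buffer:
  offset=1 (pos 5, char 'b'): match length 2
  offset=2 (pos 4, char 'c'): match length 0
  offset=3 (pos 3, char 'b'): match length 1
  offset=4 (pos 2, char 'b'): match length 3
  offset=5 (pos 1, char 'b'): match length 2
  offset=6 (pos 0, char 'c'): match length 0
Longest match has length 3 at offset 4.
next_char = character at position 6 + 3 = 9 -> 'd'

Best match: offset=4, length=3 (matching 'bbc' starting at position 2)
LZ77 triple: (4, 3, 'd')


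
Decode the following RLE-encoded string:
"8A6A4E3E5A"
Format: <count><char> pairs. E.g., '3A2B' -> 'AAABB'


Expanding each <count><char> pair:
  8A -> 'AAAAAAAA'
  6A -> 'AAAAAA'
  4E -> 'EEEE'
  3E -> 'EEE'
  5A -> 'AAAAA'

Decoded = AAAAAAAAAAAAAAEEEEEEEAAAAA
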